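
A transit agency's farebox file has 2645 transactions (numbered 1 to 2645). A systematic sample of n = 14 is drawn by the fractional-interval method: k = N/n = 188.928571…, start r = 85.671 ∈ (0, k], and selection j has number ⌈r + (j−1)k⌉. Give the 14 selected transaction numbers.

86, 275, 464, 653, 842, 1031, 1220, 1409, 1598, 1787, 1975, 2164, 2353, 2542

j=1: r + 0k = 85.671 → ⌈·⌉ = 86
j=2: r + 1k = 274.599571… → ⌈·⌉ = 275
j=3: r + 2k = 463.528142… → ⌈·⌉ = 464
j=4: r + 3k = 652.456714… → ⌈·⌉ = 653
j=5: r + 4k = 841.385285… → ⌈·⌉ = 842
j=6: r + 5k = 1030.313857… → ⌈·⌉ = 1031
j=7: r + 6k = 1219.242428… → ⌈·⌉ = 1220
j=8: r + 7k = 1408.171 → ⌈·⌉ = 1409
j=9: r + 8k = 1597.099571… → ⌈·⌉ = 1598
j=10: r + 9k = 1786.028142… → ⌈·⌉ = 1787
j=11: r + 10k = 1974.956714… → ⌈·⌉ = 1975
j=12: r + 11k = 2163.885285… → ⌈·⌉ = 2164
j=13: r + 12k = 2352.813857… → ⌈·⌉ = 2353
j=14: r + 13k = 2541.742428… → ⌈·⌉ = 2542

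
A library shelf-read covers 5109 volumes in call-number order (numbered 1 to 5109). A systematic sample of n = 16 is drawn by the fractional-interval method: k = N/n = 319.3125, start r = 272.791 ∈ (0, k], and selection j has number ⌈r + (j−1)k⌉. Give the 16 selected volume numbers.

j=1: r + 0k = 272.791 → ⌈·⌉ = 273
j=2: r + 1k = 592.1035 → ⌈·⌉ = 593
j=3: r + 2k = 911.416 → ⌈·⌉ = 912
j=4: r + 3k = 1230.7285 → ⌈·⌉ = 1231
j=5: r + 4k = 1550.041 → ⌈·⌉ = 1551
j=6: r + 5k = 1869.3535 → ⌈·⌉ = 1870
j=7: r + 6k = 2188.666 → ⌈·⌉ = 2189
j=8: r + 7k = 2507.9785 → ⌈·⌉ = 2508
j=9: r + 8k = 2827.291 → ⌈·⌉ = 2828
j=10: r + 9k = 3146.6035 → ⌈·⌉ = 3147
j=11: r + 10k = 3465.916 → ⌈·⌉ = 3466
j=12: r + 11k = 3785.2285 → ⌈·⌉ = 3786
j=13: r + 12k = 4104.541 → ⌈·⌉ = 4105
j=14: r + 13k = 4423.8535 → ⌈·⌉ = 4424
j=15: r + 14k = 4743.166 → ⌈·⌉ = 4744
j=16: r + 15k = 5062.4785 → ⌈·⌉ = 5063

273, 593, 912, 1231, 1551, 1870, 2189, 2508, 2828, 3147, 3466, 3786, 4105, 4424, 4744, 5063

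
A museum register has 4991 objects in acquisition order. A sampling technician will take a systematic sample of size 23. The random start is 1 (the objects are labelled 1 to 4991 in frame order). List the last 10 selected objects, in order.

2822, 3039, 3256, 3473, 3690, 3907, 4124, 4341, 4558, 4775

k = N/n = 4991/23 = 217
14th selection = 1 + 13×217 = 2822
15th: 2822 + 217 = 3039
16th: 3039 + 217 = 3256
17th: 3256 + 217 = 3473
18th: 3473 + 217 = 3690
19th: 3690 + 217 = 3907
20th: 3907 + 217 = 4124
21st: 4124 + 217 = 4341
22nd: 4341 + 217 = 4558
23rd: 4558 + 217 = 4775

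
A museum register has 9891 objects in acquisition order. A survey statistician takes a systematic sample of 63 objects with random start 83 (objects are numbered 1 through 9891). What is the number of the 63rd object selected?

k = 9891/63 = 157
63rd selection = r + (63−1)·k = 83 + 62×157 = 83 + 9734 = 9817

9817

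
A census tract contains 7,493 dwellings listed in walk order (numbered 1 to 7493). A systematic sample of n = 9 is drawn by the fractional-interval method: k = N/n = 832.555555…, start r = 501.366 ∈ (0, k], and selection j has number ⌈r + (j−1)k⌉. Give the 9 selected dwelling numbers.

502, 1334, 2167, 3000, 3832, 4665, 5497, 6330, 7162

j=1: r + 0k = 501.366 → ⌈·⌉ = 502
j=2: r + 1k = 1333.921555… → ⌈·⌉ = 1334
j=3: r + 2k = 2166.477111… → ⌈·⌉ = 2167
j=4: r + 3k = 2999.032666… → ⌈·⌉ = 3000
j=5: r + 4k = 3831.588222… → ⌈·⌉ = 3832
j=6: r + 5k = 4664.143777… → ⌈·⌉ = 4665
j=7: r + 6k = 5496.699333… → ⌈·⌉ = 5497
j=8: r + 7k = 6329.254888… → ⌈·⌉ = 6330
j=9: r + 8k = 7161.810444… → ⌈·⌉ = 7162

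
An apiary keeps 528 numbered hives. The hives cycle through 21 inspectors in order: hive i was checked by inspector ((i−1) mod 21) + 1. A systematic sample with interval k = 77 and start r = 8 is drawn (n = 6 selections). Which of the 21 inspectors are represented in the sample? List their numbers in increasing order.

1, 8, 15

Consecutive selections differ by k = 77, so their inspector numbers differ by 77 mod 21 = 14.
gcd(77, 21) = 7, so the sample visits 21/7 = 3 distinct residues mod 21.
Start 8 is inspector 8; the inspectors hit are 1, 8, 15.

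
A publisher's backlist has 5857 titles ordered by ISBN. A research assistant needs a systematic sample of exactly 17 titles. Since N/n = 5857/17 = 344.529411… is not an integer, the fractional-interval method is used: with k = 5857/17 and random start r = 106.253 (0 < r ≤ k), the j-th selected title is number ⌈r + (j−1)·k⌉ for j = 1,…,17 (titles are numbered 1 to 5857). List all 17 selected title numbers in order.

107, 451, 796, 1140, 1485, 1829, 2174, 2518, 2863, 3208, 3552, 3897, 4241, 4586, 4930, 5275, 5619

j=1: r + 0k = 106.253 → ⌈·⌉ = 107
j=2: r + 1k = 450.782411… → ⌈·⌉ = 451
j=3: r + 2k = 795.311823… → ⌈·⌉ = 796
j=4: r + 3k = 1139.841235… → ⌈·⌉ = 1140
j=5: r + 4k = 1484.370647… → ⌈·⌉ = 1485
j=6: r + 5k = 1828.900058… → ⌈·⌉ = 1829
j=7: r + 6k = 2173.429470… → ⌈·⌉ = 2174
j=8: r + 7k = 2517.958882… → ⌈·⌉ = 2518
j=9: r + 8k = 2862.488294… → ⌈·⌉ = 2863
j=10: r + 9k = 3207.017705… → ⌈·⌉ = 3208
j=11: r + 10k = 3551.547117… → ⌈·⌉ = 3552
j=12: r + 11k = 3896.076529… → ⌈·⌉ = 3897
j=13: r + 12k = 4240.605941… → ⌈·⌉ = 4241
j=14: r + 13k = 4585.135352… → ⌈·⌉ = 4586
j=15: r + 14k = 4929.664764… → ⌈·⌉ = 4930
j=16: r + 15k = 5274.194176… → ⌈·⌉ = 5275
j=17: r + 16k = 5618.723588… → ⌈·⌉ = 5619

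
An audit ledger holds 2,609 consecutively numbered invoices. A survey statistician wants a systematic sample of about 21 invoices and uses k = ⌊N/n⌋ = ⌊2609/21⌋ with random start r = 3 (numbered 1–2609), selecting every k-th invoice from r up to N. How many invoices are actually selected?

k = ⌊2609/21⌋ = 124
Achieved size = ⌊(2609 − 3)/124⌋ + 1 = ⌊2606/124⌋ + 1 = 21 + 1 = 22
(last selection: 3 + 21×124 = 2607 ≤ 2609; next would be 2731 > 2609)

22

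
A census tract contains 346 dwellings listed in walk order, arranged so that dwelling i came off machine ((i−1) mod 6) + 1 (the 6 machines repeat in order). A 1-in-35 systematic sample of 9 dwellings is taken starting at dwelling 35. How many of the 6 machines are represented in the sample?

Consecutive selections differ by k = 35, so their machine numbers differ by 35 mod 6 = 5.
gcd(35, 6) = 1, so the sample visits 6/1 = 6 distinct residues mod 6.
Start 35 is machine 5; the machines hit are 1, 2, 3, 4, 5, 6.

6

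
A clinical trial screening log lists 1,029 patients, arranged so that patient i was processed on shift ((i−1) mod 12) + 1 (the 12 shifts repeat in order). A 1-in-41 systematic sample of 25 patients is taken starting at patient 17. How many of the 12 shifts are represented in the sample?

Consecutive selections differ by k = 41, so their shift numbers differ by 41 mod 12 = 5.
gcd(41, 12) = 1, so the sample visits 12/1 = 12 distinct residues mod 12.
Start 17 is shift 5; the shifts hit are 1, 2, 3, 4, 5, 6, 7, 8, 9, 10, 11, 12.

12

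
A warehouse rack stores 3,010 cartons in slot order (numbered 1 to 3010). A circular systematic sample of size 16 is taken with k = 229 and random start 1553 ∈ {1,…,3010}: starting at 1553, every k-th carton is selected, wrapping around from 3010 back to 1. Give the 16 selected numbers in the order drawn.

1553, 1782, 2011, 2240, 2469, 2698, 2927, 146, 375, 604, 833, 1062, 1291, 1520, 1749, 1978

Selection 1: 1553
Selection 2: 1553 + 229 = 1782
Selection 3: 1782 + 229 = 2011
Selection 4: 2011 + 229 = 2240
Selection 5: 2240 + 229 = 2469
Selection 6: 2469 + 229 = 2698
Selection 7: 2698 + 229 = 2927
Selection 8: 2927 + 229 = 3156 → 3156 − 3010 = 146
Selection 9: 146 + 229 = 375
Selection 10: 375 + 229 = 604
Selection 11: 604 + 229 = 833
Selection 12: 833 + 229 = 1062
Selection 13: 1062 + 229 = 1291
Selection 14: 1291 + 229 = 1520
Selection 15: 1520 + 229 = 1749
Selection 16: 1749 + 229 = 1978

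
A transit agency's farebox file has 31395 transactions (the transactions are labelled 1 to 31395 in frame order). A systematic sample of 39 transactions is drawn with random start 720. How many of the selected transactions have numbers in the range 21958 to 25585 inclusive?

k = 31395/39 = 805
First selection ≥ 21958: 720 + ⌈(21958−720)/805⌉·805 = 720 + 27×805 = 22455
Last selection ≤ 25585: 720 + ⌊(25585−720)/805⌋·805 = 720 + 30×805 = 24870
Count = 30 − 27 + 1 = 4

4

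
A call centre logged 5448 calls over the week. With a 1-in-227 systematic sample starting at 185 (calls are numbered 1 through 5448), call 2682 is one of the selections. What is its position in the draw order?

12

k = 227
position = (2682 − 185)/227 + 1 = 2497/227 + 1 = 11 + 1 = 12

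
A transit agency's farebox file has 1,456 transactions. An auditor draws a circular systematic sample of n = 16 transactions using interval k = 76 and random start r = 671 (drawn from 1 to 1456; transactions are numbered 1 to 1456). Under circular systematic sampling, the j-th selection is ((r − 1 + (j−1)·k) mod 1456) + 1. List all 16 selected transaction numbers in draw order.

671, 747, 823, 899, 975, 1051, 1127, 1203, 1279, 1355, 1431, 51, 127, 203, 279, 355

Selection 1: 671
Selection 2: 671 + 76 = 747
Selection 3: 747 + 76 = 823
Selection 4: 823 + 76 = 899
Selection 5: 899 + 76 = 975
Selection 6: 975 + 76 = 1051
Selection 7: 1051 + 76 = 1127
Selection 8: 1127 + 76 = 1203
Selection 9: 1203 + 76 = 1279
Selection 10: 1279 + 76 = 1355
Selection 11: 1355 + 76 = 1431
Selection 12: 1431 + 76 = 1507 → 1507 − 1456 = 51
Selection 13: 51 + 76 = 127
Selection 14: 127 + 76 = 203
Selection 15: 203 + 76 = 279
Selection 16: 279 + 76 = 355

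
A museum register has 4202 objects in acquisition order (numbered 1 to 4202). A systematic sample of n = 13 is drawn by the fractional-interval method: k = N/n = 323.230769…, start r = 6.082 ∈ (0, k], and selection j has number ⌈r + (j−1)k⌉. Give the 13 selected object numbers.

j=1: r + 0k = 6.082 → ⌈·⌉ = 7
j=2: r + 1k = 329.312769… → ⌈·⌉ = 330
j=3: r + 2k = 652.543538… → ⌈·⌉ = 653
j=4: r + 3k = 975.774307… → ⌈·⌉ = 976
j=5: r + 4k = 1299.005076… → ⌈·⌉ = 1300
j=6: r + 5k = 1622.235846… → ⌈·⌉ = 1623
j=7: r + 6k = 1945.466615… → ⌈·⌉ = 1946
j=8: r + 7k = 2268.697384… → ⌈·⌉ = 2269
j=9: r + 8k = 2591.928153… → ⌈·⌉ = 2592
j=10: r + 9k = 2915.158923… → ⌈·⌉ = 2916
j=11: r + 10k = 3238.389692… → ⌈·⌉ = 3239
j=12: r + 11k = 3561.620461… → ⌈·⌉ = 3562
j=13: r + 12k = 3884.851230… → ⌈·⌉ = 3885

7, 330, 653, 976, 1300, 1623, 1946, 2269, 2592, 2916, 3239, 3562, 3885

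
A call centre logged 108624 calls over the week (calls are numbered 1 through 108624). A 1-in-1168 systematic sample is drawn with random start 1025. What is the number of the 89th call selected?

k = 1168
89th selection = r + (89−1)·k = 1025 + 88×1168 = 1025 + 102784 = 103809

103809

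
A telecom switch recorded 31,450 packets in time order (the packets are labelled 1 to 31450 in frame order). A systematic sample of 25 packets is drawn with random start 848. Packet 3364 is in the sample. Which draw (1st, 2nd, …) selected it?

3

k = 31450/25 = 1258
position = (3364 − 848)/1258 + 1 = 2516/1258 + 1 = 2 + 1 = 3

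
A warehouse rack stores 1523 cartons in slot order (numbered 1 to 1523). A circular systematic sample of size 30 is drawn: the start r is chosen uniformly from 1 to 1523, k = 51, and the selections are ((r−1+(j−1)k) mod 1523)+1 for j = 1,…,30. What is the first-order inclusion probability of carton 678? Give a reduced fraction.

30/1523

For each position j, as r ranges over 1…1523 the j-th selection hits every carton exactly once, so carton 678 is selected for exactly 30 of the 1523 starts.
Inclusion probability = 30/1523.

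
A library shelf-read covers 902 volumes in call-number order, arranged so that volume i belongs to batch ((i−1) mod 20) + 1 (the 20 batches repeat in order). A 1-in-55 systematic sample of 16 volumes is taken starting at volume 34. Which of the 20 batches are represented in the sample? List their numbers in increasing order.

Consecutive selections differ by k = 55, so their batch numbers differ by 55 mod 20 = 15.
gcd(55, 20) = 5, so the sample visits 20/5 = 4 distinct residues mod 20.
Start 34 is batch 14; the batches hit are 4, 9, 14, 19.

4, 9, 14, 19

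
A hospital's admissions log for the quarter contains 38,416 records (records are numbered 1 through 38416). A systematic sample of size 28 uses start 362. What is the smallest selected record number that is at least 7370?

k = 38416/28 = 1372
Steps past start: ⌈(7370 − 362)/1372⌉ = ⌈7008/1372⌉ = 6
Selected record: 362 + 6×1372 = 8594

8594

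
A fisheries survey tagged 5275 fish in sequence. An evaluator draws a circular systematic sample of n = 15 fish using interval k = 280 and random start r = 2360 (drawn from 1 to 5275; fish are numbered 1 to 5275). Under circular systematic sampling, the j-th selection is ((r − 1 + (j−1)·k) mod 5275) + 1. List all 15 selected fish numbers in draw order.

Selection 1: 2360
Selection 2: 2360 + 280 = 2640
Selection 3: 2640 + 280 = 2920
Selection 4: 2920 + 280 = 3200
Selection 5: 3200 + 280 = 3480
Selection 6: 3480 + 280 = 3760
Selection 7: 3760 + 280 = 4040
Selection 8: 4040 + 280 = 4320
Selection 9: 4320 + 280 = 4600
Selection 10: 4600 + 280 = 4880
Selection 11: 4880 + 280 = 5160
Selection 12: 5160 + 280 = 5440 → 5440 − 5275 = 165
Selection 13: 165 + 280 = 445
Selection 14: 445 + 280 = 725
Selection 15: 725 + 280 = 1005

2360, 2640, 2920, 3200, 3480, 3760, 4040, 4320, 4600, 4880, 5160, 165, 445, 725, 1005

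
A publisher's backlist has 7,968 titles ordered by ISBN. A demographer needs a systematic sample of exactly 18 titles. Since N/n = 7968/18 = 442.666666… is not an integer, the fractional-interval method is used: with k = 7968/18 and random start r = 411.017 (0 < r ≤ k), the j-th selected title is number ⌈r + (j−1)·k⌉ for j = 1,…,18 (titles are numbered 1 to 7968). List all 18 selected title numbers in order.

412, 854, 1297, 1740, 2182, 2625, 3068, 3510, 3953, 4396, 4838, 5281, 5724, 6166, 6609, 7052, 7494, 7937

j=1: r + 0k = 411.017 → ⌈·⌉ = 412
j=2: r + 1k = 853.683666… → ⌈·⌉ = 854
j=3: r + 2k = 1296.350333… → ⌈·⌉ = 1297
j=4: r + 3k = 1739.017 → ⌈·⌉ = 1740
j=5: r + 4k = 2181.683666… → ⌈·⌉ = 2182
j=6: r + 5k = 2624.350333… → ⌈·⌉ = 2625
j=7: r + 6k = 3067.017 → ⌈·⌉ = 3068
j=8: r + 7k = 3509.683666… → ⌈·⌉ = 3510
j=9: r + 8k = 3952.350333… → ⌈·⌉ = 3953
j=10: r + 9k = 4395.017 → ⌈·⌉ = 4396
j=11: r + 10k = 4837.683666… → ⌈·⌉ = 4838
j=12: r + 11k = 5280.350333… → ⌈·⌉ = 5281
j=13: r + 12k = 5723.017 → ⌈·⌉ = 5724
j=14: r + 13k = 6165.683666… → ⌈·⌉ = 6166
j=15: r + 14k = 6608.350333… → ⌈·⌉ = 6609
j=16: r + 15k = 7051.017 → ⌈·⌉ = 7052
j=17: r + 16k = 7493.683666… → ⌈·⌉ = 7494
j=18: r + 17k = 7936.350333… → ⌈·⌉ = 7937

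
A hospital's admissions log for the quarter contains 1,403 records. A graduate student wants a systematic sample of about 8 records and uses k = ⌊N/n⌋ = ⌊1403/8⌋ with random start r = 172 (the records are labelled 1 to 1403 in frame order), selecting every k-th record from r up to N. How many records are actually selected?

k = ⌊1403/8⌋ = 175
Achieved size = ⌊(1403 − 172)/175⌋ + 1 = ⌊1231/175⌋ + 1 = 7 + 1 = 8
(last selection: 172 + 7×175 = 1397 ≤ 1403; next would be 1572 > 1403)

8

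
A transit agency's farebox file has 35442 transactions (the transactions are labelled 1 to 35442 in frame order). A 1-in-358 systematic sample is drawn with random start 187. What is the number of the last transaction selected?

k = 358
99th selection = r + (99−1)·k = 187 + 98×358 = 187 + 35084 = 35271

35271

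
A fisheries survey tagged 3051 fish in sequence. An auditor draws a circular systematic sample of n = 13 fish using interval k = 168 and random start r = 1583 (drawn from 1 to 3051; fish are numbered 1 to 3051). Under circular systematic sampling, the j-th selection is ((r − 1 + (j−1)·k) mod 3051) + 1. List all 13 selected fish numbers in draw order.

1583, 1751, 1919, 2087, 2255, 2423, 2591, 2759, 2927, 44, 212, 380, 548

Selection 1: 1583
Selection 2: 1583 + 168 = 1751
Selection 3: 1751 + 168 = 1919
Selection 4: 1919 + 168 = 2087
Selection 5: 2087 + 168 = 2255
Selection 6: 2255 + 168 = 2423
Selection 7: 2423 + 168 = 2591
Selection 8: 2591 + 168 = 2759
Selection 9: 2759 + 168 = 2927
Selection 10: 2927 + 168 = 3095 → 3095 − 3051 = 44
Selection 11: 44 + 168 = 212
Selection 12: 212 + 168 = 380
Selection 13: 380 + 168 = 548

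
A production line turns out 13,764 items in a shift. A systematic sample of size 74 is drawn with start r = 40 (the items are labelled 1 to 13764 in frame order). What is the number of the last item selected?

k = 13764/74 = 186
74th selection = r + (74−1)·k = 40 + 73×186 = 40 + 13578 = 13618

13618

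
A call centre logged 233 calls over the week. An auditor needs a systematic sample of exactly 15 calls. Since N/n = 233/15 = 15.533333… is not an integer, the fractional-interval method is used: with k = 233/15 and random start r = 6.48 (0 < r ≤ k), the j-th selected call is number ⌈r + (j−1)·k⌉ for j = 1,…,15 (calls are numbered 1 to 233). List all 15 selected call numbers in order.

7, 23, 38, 54, 69, 85, 100, 116, 131, 147, 162, 178, 193, 209, 224

j=1: r + 0k = 6.48 → ⌈·⌉ = 7
j=2: r + 1k = 22.013333… → ⌈·⌉ = 23
j=3: r + 2k = 37.546666… → ⌈·⌉ = 38
j=4: r + 3k = 53.08 → ⌈·⌉ = 54
j=5: r + 4k = 68.613333… → ⌈·⌉ = 69
j=6: r + 5k = 84.146666… → ⌈·⌉ = 85
j=7: r + 6k = 99.68 → ⌈·⌉ = 100
j=8: r + 7k = 115.213333… → ⌈·⌉ = 116
j=9: r + 8k = 130.746666… → ⌈·⌉ = 131
j=10: r + 9k = 146.28 → ⌈·⌉ = 147
j=11: r + 10k = 161.813333… → ⌈·⌉ = 162
j=12: r + 11k = 177.346666… → ⌈·⌉ = 178
j=13: r + 12k = 192.88 → ⌈·⌉ = 193
j=14: r + 13k = 208.413333… → ⌈·⌉ = 209
j=15: r + 14k = 223.946666… → ⌈·⌉ = 224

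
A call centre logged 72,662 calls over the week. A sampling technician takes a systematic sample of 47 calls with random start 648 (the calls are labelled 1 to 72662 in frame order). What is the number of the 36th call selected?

54758

k = 72662/47 = 1546
36th selection = r + (36−1)·k = 648 + 35×1546 = 648 + 54110 = 54758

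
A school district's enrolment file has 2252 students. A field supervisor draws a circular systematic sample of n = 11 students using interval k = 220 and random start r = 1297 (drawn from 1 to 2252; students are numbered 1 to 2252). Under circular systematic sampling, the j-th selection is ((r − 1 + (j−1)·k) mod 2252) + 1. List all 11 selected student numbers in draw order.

1297, 1517, 1737, 1957, 2177, 145, 365, 585, 805, 1025, 1245

Selection 1: 1297
Selection 2: 1297 + 220 = 1517
Selection 3: 1517 + 220 = 1737
Selection 4: 1737 + 220 = 1957
Selection 5: 1957 + 220 = 2177
Selection 6: 2177 + 220 = 2397 → 2397 − 2252 = 145
Selection 7: 145 + 220 = 365
Selection 8: 365 + 220 = 585
Selection 9: 585 + 220 = 805
Selection 10: 805 + 220 = 1025
Selection 11: 1025 + 220 = 1245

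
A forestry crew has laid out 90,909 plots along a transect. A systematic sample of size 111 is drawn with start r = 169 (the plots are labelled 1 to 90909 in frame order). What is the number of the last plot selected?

k = 90909/111 = 819
111th selection = r + (111−1)·k = 169 + 110×819 = 169 + 90090 = 90259

90259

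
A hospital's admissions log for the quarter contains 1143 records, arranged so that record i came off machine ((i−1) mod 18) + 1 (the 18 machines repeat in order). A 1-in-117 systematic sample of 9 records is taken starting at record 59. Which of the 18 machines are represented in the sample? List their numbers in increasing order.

5, 14

Consecutive selections differ by k = 117, so their machine numbers differ by 117 mod 18 = 9.
gcd(117, 18) = 9, so the sample visits 18/9 = 2 distinct residues mod 18.
Start 59 is machine 5; the machines hit are 5, 14.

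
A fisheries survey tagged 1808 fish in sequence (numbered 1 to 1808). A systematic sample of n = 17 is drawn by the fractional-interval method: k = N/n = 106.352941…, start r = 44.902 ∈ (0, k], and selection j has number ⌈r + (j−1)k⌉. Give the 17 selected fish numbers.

j=1: r + 0k = 44.902 → ⌈·⌉ = 45
j=2: r + 1k = 151.254941… → ⌈·⌉ = 152
j=3: r + 2k = 257.607882… → ⌈·⌉ = 258
j=4: r + 3k = 363.960823… → ⌈·⌉ = 364
j=5: r + 4k = 470.313764… → ⌈·⌉ = 471
j=6: r + 5k = 576.666705… → ⌈·⌉ = 577
j=7: r + 6k = 683.019647… → ⌈·⌉ = 684
j=8: r + 7k = 789.372588… → ⌈·⌉ = 790
j=9: r + 8k = 895.725529… → ⌈·⌉ = 896
j=10: r + 9k = 1002.078470… → ⌈·⌉ = 1003
j=11: r + 10k = 1108.431411… → ⌈·⌉ = 1109
j=12: r + 11k = 1214.784352… → ⌈·⌉ = 1215
j=13: r + 12k = 1321.137294… → ⌈·⌉ = 1322
j=14: r + 13k = 1427.490235… → ⌈·⌉ = 1428
j=15: r + 14k = 1533.843176… → ⌈·⌉ = 1534
j=16: r + 15k = 1640.196117… → ⌈·⌉ = 1641
j=17: r + 16k = 1746.549058… → ⌈·⌉ = 1747

45, 152, 258, 364, 471, 577, 684, 790, 896, 1003, 1109, 1215, 1322, 1428, 1534, 1641, 1747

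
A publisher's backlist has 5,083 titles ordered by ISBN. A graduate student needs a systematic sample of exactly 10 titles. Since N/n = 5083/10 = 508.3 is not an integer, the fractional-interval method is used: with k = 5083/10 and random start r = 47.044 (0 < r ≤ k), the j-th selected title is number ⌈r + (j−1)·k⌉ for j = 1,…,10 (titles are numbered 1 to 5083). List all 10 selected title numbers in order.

48, 556, 1064, 1572, 2081, 2589, 3097, 3606, 4114, 4622

j=1: r + 0k = 47.044 → ⌈·⌉ = 48
j=2: r + 1k = 555.344 → ⌈·⌉ = 556
j=3: r + 2k = 1063.644 → ⌈·⌉ = 1064
j=4: r + 3k = 1571.944 → ⌈·⌉ = 1572
j=5: r + 4k = 2080.244 → ⌈·⌉ = 2081
j=6: r + 5k = 2588.544 → ⌈·⌉ = 2589
j=7: r + 6k = 3096.844 → ⌈·⌉ = 3097
j=8: r + 7k = 3605.144 → ⌈·⌉ = 3606
j=9: r + 8k = 4113.444 → ⌈·⌉ = 4114
j=10: r + 9k = 4621.744 → ⌈·⌉ = 4622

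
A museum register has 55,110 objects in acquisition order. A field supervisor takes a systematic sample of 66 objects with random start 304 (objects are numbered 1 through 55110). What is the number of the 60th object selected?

49569

k = 55110/66 = 835
60th selection = r + (60−1)·k = 304 + 59×835 = 304 + 49265 = 49569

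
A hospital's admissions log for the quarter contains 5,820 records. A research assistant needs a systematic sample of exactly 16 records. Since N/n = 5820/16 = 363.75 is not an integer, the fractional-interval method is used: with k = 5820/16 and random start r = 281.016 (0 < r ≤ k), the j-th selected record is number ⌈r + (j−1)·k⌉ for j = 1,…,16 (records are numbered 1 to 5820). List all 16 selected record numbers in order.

282, 645, 1009, 1373, 1737, 2100, 2464, 2828, 3192, 3555, 3919, 4283, 4647, 5010, 5374, 5738

j=1: r + 0k = 281.016 → ⌈·⌉ = 282
j=2: r + 1k = 644.766 → ⌈·⌉ = 645
j=3: r + 2k = 1008.516 → ⌈·⌉ = 1009
j=4: r + 3k = 1372.266 → ⌈·⌉ = 1373
j=5: r + 4k = 1736.016 → ⌈·⌉ = 1737
j=6: r + 5k = 2099.766 → ⌈·⌉ = 2100
j=7: r + 6k = 2463.516 → ⌈·⌉ = 2464
j=8: r + 7k = 2827.266 → ⌈·⌉ = 2828
j=9: r + 8k = 3191.016 → ⌈·⌉ = 3192
j=10: r + 9k = 3554.766 → ⌈·⌉ = 3555
j=11: r + 10k = 3918.516 → ⌈·⌉ = 3919
j=12: r + 11k = 4282.266 → ⌈·⌉ = 4283
j=13: r + 12k = 4646.016 → ⌈·⌉ = 4647
j=14: r + 13k = 5009.766 → ⌈·⌉ = 5010
j=15: r + 14k = 5373.516 → ⌈·⌉ = 5374
j=16: r + 15k = 5737.266 → ⌈·⌉ = 5738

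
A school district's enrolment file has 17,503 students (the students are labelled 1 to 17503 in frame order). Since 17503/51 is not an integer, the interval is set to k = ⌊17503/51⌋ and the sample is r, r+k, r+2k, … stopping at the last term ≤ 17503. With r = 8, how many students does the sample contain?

k = ⌊17503/51⌋ = 343
Achieved size = ⌊(17503 − 8)/343⌋ + 1 = ⌊17495/343⌋ + 1 = 51 + 1 = 52
(last selection: 8 + 51×343 = 17501 ≤ 17503; next would be 17844 > 17503)

52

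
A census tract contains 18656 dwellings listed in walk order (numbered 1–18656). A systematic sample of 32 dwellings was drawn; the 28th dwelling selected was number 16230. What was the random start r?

k = 18656/32 = 583
r = 16230 − (28−1)×583 = 16230 − 15741 = 489

489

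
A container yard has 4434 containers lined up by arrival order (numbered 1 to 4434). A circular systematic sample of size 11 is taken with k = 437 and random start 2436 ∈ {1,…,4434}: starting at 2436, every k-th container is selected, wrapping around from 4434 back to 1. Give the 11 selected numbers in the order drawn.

2436, 2873, 3310, 3747, 4184, 187, 624, 1061, 1498, 1935, 2372

Selection 1: 2436
Selection 2: 2436 + 437 = 2873
Selection 3: 2873 + 437 = 3310
Selection 4: 3310 + 437 = 3747
Selection 5: 3747 + 437 = 4184
Selection 6: 4184 + 437 = 4621 → 4621 − 4434 = 187
Selection 7: 187 + 437 = 624
Selection 8: 624 + 437 = 1061
Selection 9: 1061 + 437 = 1498
Selection 10: 1498 + 437 = 1935
Selection 11: 1935 + 437 = 2372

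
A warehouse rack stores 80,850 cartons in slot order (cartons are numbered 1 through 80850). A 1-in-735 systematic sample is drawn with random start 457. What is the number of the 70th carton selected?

51172

k = 735
70th selection = r + (70−1)·k = 457 + 69×735 = 457 + 50715 = 51172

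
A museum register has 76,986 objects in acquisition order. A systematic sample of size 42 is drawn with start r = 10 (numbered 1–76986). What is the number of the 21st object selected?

k = 76986/42 = 1833
21st selection = r + (21−1)·k = 10 + 20×1833 = 10 + 36660 = 36670

36670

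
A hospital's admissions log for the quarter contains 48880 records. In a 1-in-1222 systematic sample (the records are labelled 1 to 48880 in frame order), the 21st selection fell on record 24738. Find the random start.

298

k = 1222
r = 24738 − (21−1)×1222 = 24738 − 24440 = 298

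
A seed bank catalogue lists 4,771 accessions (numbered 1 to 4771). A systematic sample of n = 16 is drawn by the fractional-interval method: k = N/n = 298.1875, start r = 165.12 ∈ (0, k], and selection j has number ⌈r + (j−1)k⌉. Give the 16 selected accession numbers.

j=1: r + 0k = 165.12 → ⌈·⌉ = 166
j=2: r + 1k = 463.3075 → ⌈·⌉ = 464
j=3: r + 2k = 761.495 → ⌈·⌉ = 762
j=4: r + 3k = 1059.6825 → ⌈·⌉ = 1060
j=5: r + 4k = 1357.87 → ⌈·⌉ = 1358
j=6: r + 5k = 1656.0575 → ⌈·⌉ = 1657
j=7: r + 6k = 1954.245 → ⌈·⌉ = 1955
j=8: r + 7k = 2252.4325 → ⌈·⌉ = 2253
j=9: r + 8k = 2550.62 → ⌈·⌉ = 2551
j=10: r + 9k = 2848.8075 → ⌈·⌉ = 2849
j=11: r + 10k = 3146.995 → ⌈·⌉ = 3147
j=12: r + 11k = 3445.1825 → ⌈·⌉ = 3446
j=13: r + 12k = 3743.37 → ⌈·⌉ = 3744
j=14: r + 13k = 4041.5575 → ⌈·⌉ = 4042
j=15: r + 14k = 4339.745 → ⌈·⌉ = 4340
j=16: r + 15k = 4637.9325 → ⌈·⌉ = 4638

166, 464, 762, 1060, 1358, 1657, 1955, 2253, 2551, 2849, 3147, 3446, 3744, 4042, 4340, 4638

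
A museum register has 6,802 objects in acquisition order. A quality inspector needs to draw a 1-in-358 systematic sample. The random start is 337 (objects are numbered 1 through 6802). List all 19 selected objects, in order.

337, 695, 1053, 1411, 1769, 2127, 2485, 2843, 3201, 3559, 3917, 4275, 4633, 4991, 5349, 5707, 6065, 6423, 6781

object 1: 337
object 2: 337 + 358 = 695
object 3: 695 + 358 = 1053
object 4: 1053 + 358 = 1411
object 5: 1411 + 358 = 1769
object 6: 1769 + 358 = 2127
object 7: 2127 + 358 = 2485
object 8: 2485 + 358 = 2843
object 9: 2843 + 358 = 3201
object 10: 3201 + 358 = 3559
object 11: 3559 + 358 = 3917
object 12: 3917 + 358 = 4275
object 13: 4275 + 358 = 4633
object 14: 4633 + 358 = 4991
object 15: 4991 + 358 = 5349
object 16: 5349 + 358 = 5707
object 17: 5707 + 358 = 6065
object 18: 6065 + 358 = 6423
object 19: 6423 + 358 = 6781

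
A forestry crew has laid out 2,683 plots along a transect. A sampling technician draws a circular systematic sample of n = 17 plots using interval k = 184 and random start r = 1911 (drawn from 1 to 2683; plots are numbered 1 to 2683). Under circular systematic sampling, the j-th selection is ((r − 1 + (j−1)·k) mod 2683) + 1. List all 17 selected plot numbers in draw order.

1911, 2095, 2279, 2463, 2647, 148, 332, 516, 700, 884, 1068, 1252, 1436, 1620, 1804, 1988, 2172

Selection 1: 1911
Selection 2: 1911 + 184 = 2095
Selection 3: 2095 + 184 = 2279
Selection 4: 2279 + 184 = 2463
Selection 5: 2463 + 184 = 2647
Selection 6: 2647 + 184 = 2831 → 2831 − 2683 = 148
Selection 7: 148 + 184 = 332
Selection 8: 332 + 184 = 516
Selection 9: 516 + 184 = 700
Selection 10: 700 + 184 = 884
Selection 11: 884 + 184 = 1068
Selection 12: 1068 + 184 = 1252
Selection 13: 1252 + 184 = 1436
Selection 14: 1436 + 184 = 1620
Selection 15: 1620 + 184 = 1804
Selection 16: 1804 + 184 = 1988
Selection 17: 1988 + 184 = 2172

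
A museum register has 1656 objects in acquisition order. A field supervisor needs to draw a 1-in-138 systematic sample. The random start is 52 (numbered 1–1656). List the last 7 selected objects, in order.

742, 880, 1018, 1156, 1294, 1432, 1570

6th selection = 52 + 5×138 = 742
7th: 742 + 138 = 880
8th: 880 + 138 = 1018
9th: 1018 + 138 = 1156
10th: 1156 + 138 = 1294
11th: 1294 + 138 = 1432
12th: 1432 + 138 = 1570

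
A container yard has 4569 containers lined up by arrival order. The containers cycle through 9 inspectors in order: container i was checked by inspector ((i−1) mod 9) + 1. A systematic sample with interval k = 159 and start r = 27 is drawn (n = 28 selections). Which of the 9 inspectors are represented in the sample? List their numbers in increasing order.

Consecutive selections differ by k = 159, so their inspector numbers differ by 159 mod 9 = 6.
gcd(159, 9) = 3, so the sample visits 9/3 = 3 distinct residues mod 9.
Start 27 is inspector 9; the inspectors hit are 3, 6, 9.

3, 6, 9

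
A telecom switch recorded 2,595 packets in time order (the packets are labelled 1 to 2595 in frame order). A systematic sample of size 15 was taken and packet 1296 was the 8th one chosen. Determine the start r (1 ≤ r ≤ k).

85

k = 2595/15 = 173
r = 1296 − (8−1)×173 = 1296 − 1211 = 85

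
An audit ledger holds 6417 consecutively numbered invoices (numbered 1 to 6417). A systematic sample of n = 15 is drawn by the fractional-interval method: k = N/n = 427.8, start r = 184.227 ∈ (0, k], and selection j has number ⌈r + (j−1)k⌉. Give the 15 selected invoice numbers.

185, 613, 1040, 1468, 1896, 2324, 2752, 3179, 3607, 4035, 4463, 4891, 5318, 5746, 6174

j=1: r + 0k = 184.227 → ⌈·⌉ = 185
j=2: r + 1k = 612.027 → ⌈·⌉ = 613
j=3: r + 2k = 1039.827 → ⌈·⌉ = 1040
j=4: r + 3k = 1467.627 → ⌈·⌉ = 1468
j=5: r + 4k = 1895.427 → ⌈·⌉ = 1896
j=6: r + 5k = 2323.227 → ⌈·⌉ = 2324
j=7: r + 6k = 2751.027 → ⌈·⌉ = 2752
j=8: r + 7k = 3178.827 → ⌈·⌉ = 3179
j=9: r + 8k = 3606.627 → ⌈·⌉ = 3607
j=10: r + 9k = 4034.427 → ⌈·⌉ = 4035
j=11: r + 10k = 4462.227 → ⌈·⌉ = 4463
j=12: r + 11k = 4890.027 → ⌈·⌉ = 4891
j=13: r + 12k = 5317.827 → ⌈·⌉ = 5318
j=14: r + 13k = 5745.627 → ⌈·⌉ = 5746
j=15: r + 14k = 6173.427 → ⌈·⌉ = 6174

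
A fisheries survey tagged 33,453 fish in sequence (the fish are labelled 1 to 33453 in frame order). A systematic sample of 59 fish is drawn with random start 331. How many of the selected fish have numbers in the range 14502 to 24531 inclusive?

18

k = 33453/59 = 567
First selection ≥ 14502: 331 + ⌈(14502−331)/567⌉·567 = 331 + 25×567 = 14506
Last selection ≤ 24531: 331 + ⌊(24531−331)/567⌋·567 = 331 + 42×567 = 24145
Count = 42 − 25 + 1 = 18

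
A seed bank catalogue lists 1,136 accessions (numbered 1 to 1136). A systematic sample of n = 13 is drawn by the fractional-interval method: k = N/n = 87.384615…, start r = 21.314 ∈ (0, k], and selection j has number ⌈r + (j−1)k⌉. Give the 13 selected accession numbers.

22, 109, 197, 284, 371, 459, 546, 634, 721, 808, 896, 983, 1070

j=1: r + 0k = 21.314 → ⌈·⌉ = 22
j=2: r + 1k = 108.698615… → ⌈·⌉ = 109
j=3: r + 2k = 196.083230… → ⌈·⌉ = 197
j=4: r + 3k = 283.467846… → ⌈·⌉ = 284
j=5: r + 4k = 370.852461… → ⌈·⌉ = 371
j=6: r + 5k = 458.237076… → ⌈·⌉ = 459
j=7: r + 6k = 545.621692… → ⌈·⌉ = 546
j=8: r + 7k = 633.006307… → ⌈·⌉ = 634
j=9: r + 8k = 720.390923… → ⌈·⌉ = 721
j=10: r + 9k = 807.775538… → ⌈·⌉ = 808
j=11: r + 10k = 895.160153… → ⌈·⌉ = 896
j=12: r + 11k = 982.544769… → ⌈·⌉ = 983
j=13: r + 12k = 1069.929384… → ⌈·⌉ = 1070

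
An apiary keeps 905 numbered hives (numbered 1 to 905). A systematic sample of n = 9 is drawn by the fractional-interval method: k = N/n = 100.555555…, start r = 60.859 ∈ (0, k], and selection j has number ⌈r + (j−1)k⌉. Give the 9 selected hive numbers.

61, 162, 262, 363, 464, 564, 665, 765, 866

j=1: r + 0k = 60.859 → ⌈·⌉ = 61
j=2: r + 1k = 161.414555… → ⌈·⌉ = 162
j=3: r + 2k = 261.970111… → ⌈·⌉ = 262
j=4: r + 3k = 362.525666… → ⌈·⌉ = 363
j=5: r + 4k = 463.081222… → ⌈·⌉ = 464
j=6: r + 5k = 563.636777… → ⌈·⌉ = 564
j=7: r + 6k = 664.192333… → ⌈·⌉ = 665
j=8: r + 7k = 764.747888… → ⌈·⌉ = 765
j=9: r + 8k = 865.303444… → ⌈·⌉ = 866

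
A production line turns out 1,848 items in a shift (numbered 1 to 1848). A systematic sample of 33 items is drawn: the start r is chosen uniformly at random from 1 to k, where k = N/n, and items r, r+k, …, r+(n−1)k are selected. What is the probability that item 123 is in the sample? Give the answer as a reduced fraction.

1/56

k = 1848/33 = 56.
Item 123 is selected iff r ≡ 123 (mod 56); exactly one such r in {1,…,56}.
Inclusion probability = 1/56.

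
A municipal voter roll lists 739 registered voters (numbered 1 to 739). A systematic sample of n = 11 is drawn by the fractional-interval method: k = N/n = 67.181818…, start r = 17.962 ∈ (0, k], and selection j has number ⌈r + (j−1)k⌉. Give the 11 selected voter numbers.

18, 86, 153, 220, 287, 354, 422, 489, 556, 623, 690

j=1: r + 0k = 17.962 → ⌈·⌉ = 18
j=2: r + 1k = 85.143818… → ⌈·⌉ = 86
j=3: r + 2k = 152.325636… → ⌈·⌉ = 153
j=4: r + 3k = 219.507454… → ⌈·⌉ = 220
j=5: r + 4k = 286.689272… → ⌈·⌉ = 287
j=6: r + 5k = 353.871090… → ⌈·⌉ = 354
j=7: r + 6k = 421.052909… → ⌈·⌉ = 422
j=8: r + 7k = 488.234727… → ⌈·⌉ = 489
j=9: r + 8k = 555.416545… → ⌈·⌉ = 556
j=10: r + 9k = 622.598363… → ⌈·⌉ = 623
j=11: r + 10k = 689.780181… → ⌈·⌉ = 690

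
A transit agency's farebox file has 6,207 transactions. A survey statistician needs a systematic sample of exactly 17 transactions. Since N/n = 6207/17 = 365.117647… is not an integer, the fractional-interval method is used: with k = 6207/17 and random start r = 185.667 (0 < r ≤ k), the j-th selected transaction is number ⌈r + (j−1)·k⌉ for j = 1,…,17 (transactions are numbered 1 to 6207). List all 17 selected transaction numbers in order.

186, 551, 916, 1282, 1647, 2012, 2377, 2742, 3107, 3472, 3837, 4202, 4568, 4933, 5298, 5663, 6028

j=1: r + 0k = 185.667 → ⌈·⌉ = 186
j=2: r + 1k = 550.784647… → ⌈·⌉ = 551
j=3: r + 2k = 915.902294… → ⌈·⌉ = 916
j=4: r + 3k = 1281.019941… → ⌈·⌉ = 1282
j=5: r + 4k = 1646.137588… → ⌈·⌉ = 1647
j=6: r + 5k = 2011.255235… → ⌈·⌉ = 2012
j=7: r + 6k = 2376.372882… → ⌈·⌉ = 2377
j=8: r + 7k = 2741.490529… → ⌈·⌉ = 2742
j=9: r + 8k = 3106.608176… → ⌈·⌉ = 3107
j=10: r + 9k = 3471.725823… → ⌈·⌉ = 3472
j=11: r + 10k = 3836.843470… → ⌈·⌉ = 3837
j=12: r + 11k = 4201.961117… → ⌈·⌉ = 4202
j=13: r + 12k = 4567.078764… → ⌈·⌉ = 4568
j=14: r + 13k = 4932.196411… → ⌈·⌉ = 4933
j=15: r + 14k = 5297.314058… → ⌈·⌉ = 5298
j=16: r + 15k = 5662.431705… → ⌈·⌉ = 5663
j=17: r + 16k = 6027.549352… → ⌈·⌉ = 6028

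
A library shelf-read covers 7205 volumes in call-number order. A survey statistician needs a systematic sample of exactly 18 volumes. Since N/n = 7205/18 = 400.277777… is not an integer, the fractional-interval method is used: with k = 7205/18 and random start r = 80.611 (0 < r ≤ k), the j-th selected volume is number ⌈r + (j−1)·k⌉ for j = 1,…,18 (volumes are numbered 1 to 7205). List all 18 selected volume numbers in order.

81, 481, 882, 1282, 1682, 2082, 2483, 2883, 3283, 3684, 4084, 4484, 4884, 5285, 5685, 6085, 6486, 6886

j=1: r + 0k = 80.611 → ⌈·⌉ = 81
j=2: r + 1k = 480.888777… → ⌈·⌉ = 481
j=3: r + 2k = 881.166555… → ⌈·⌉ = 882
j=4: r + 3k = 1281.444333… → ⌈·⌉ = 1282
j=5: r + 4k = 1681.722111… → ⌈·⌉ = 1682
j=6: r + 5k = 2081.999888… → ⌈·⌉ = 2082
j=7: r + 6k = 2482.277666… → ⌈·⌉ = 2483
j=8: r + 7k = 2882.555444… → ⌈·⌉ = 2883
j=9: r + 8k = 3282.833222… → ⌈·⌉ = 3283
j=10: r + 9k = 3683.111 → ⌈·⌉ = 3684
j=11: r + 10k = 4083.388777… → ⌈·⌉ = 4084
j=12: r + 11k = 4483.666555… → ⌈·⌉ = 4484
j=13: r + 12k = 4883.944333… → ⌈·⌉ = 4884
j=14: r + 13k = 5284.222111… → ⌈·⌉ = 5285
j=15: r + 14k = 5684.499888… → ⌈·⌉ = 5685
j=16: r + 15k = 6084.777666… → ⌈·⌉ = 6085
j=17: r + 16k = 6485.055444… → ⌈·⌉ = 6486
j=18: r + 17k = 6885.333222… → ⌈·⌉ = 6886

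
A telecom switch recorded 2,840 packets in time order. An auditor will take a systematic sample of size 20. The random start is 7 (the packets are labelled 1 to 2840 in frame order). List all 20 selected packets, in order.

7, 149, 291, 433, 575, 717, 859, 1001, 1143, 1285, 1427, 1569, 1711, 1853, 1995, 2137, 2279, 2421, 2563, 2705

k = N/n = 2840/20 = 142
packet 1: 7
packet 2: 7 + 142 = 149
packet 3: 149 + 142 = 291
packet 4: 291 + 142 = 433
packet 5: 433 + 142 = 575
packet 6: 575 + 142 = 717
packet 7: 717 + 142 = 859
packet 8: 859 + 142 = 1001
packet 9: 1001 + 142 = 1143
packet 10: 1143 + 142 = 1285
packet 11: 1285 + 142 = 1427
packet 12: 1427 + 142 = 1569
packet 13: 1569 + 142 = 1711
packet 14: 1711 + 142 = 1853
packet 15: 1853 + 142 = 1995
packet 16: 1995 + 142 = 2137
packet 17: 2137 + 142 = 2279
packet 18: 2279 + 142 = 2421
packet 19: 2421 + 142 = 2563
packet 20: 2563 + 142 = 2705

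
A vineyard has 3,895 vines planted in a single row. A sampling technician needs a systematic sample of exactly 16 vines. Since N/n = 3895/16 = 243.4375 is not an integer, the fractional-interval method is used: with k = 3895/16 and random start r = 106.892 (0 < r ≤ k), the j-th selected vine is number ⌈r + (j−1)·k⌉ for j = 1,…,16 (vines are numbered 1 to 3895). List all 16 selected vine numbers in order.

j=1: r + 0k = 106.892 → ⌈·⌉ = 107
j=2: r + 1k = 350.3295 → ⌈·⌉ = 351
j=3: r + 2k = 593.767 → ⌈·⌉ = 594
j=4: r + 3k = 837.2045 → ⌈·⌉ = 838
j=5: r + 4k = 1080.642 → ⌈·⌉ = 1081
j=6: r + 5k = 1324.0795 → ⌈·⌉ = 1325
j=7: r + 6k = 1567.517 → ⌈·⌉ = 1568
j=8: r + 7k = 1810.9545 → ⌈·⌉ = 1811
j=9: r + 8k = 2054.392 → ⌈·⌉ = 2055
j=10: r + 9k = 2297.8295 → ⌈·⌉ = 2298
j=11: r + 10k = 2541.267 → ⌈·⌉ = 2542
j=12: r + 11k = 2784.7045 → ⌈·⌉ = 2785
j=13: r + 12k = 3028.142 → ⌈·⌉ = 3029
j=14: r + 13k = 3271.5795 → ⌈·⌉ = 3272
j=15: r + 14k = 3515.017 → ⌈·⌉ = 3516
j=16: r + 15k = 3758.4545 → ⌈·⌉ = 3759

107, 351, 594, 838, 1081, 1325, 1568, 1811, 2055, 2298, 2542, 2785, 3029, 3272, 3516, 3759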